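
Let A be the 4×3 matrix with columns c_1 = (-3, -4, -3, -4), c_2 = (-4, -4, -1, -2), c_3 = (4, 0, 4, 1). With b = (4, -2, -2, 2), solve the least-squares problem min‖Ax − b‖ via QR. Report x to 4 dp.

x = (0.7141, -0.7994, 0.3760)

c_1 = (-3, -4, -3, -4); ‖c_1‖ = 7.0711, so e_1 = (-0.4243, -0.5657, -0.4243, -0.5657).
e_1·c_2 = (-0.4243)·(-4) + (-0.5657)·(-4) + (-0.4243)·(-1) + (-0.5657)·(-2) = 5.5154.
u_2 = c_2 − 5.5154·e_1 = (-1.6600, -0.8800, 1.3400, 1.1200).
‖u_2‖ = 2.5652, so e_2 = (-0.6471, -0.3431, 0.5224, 0.4366).
e_1·c_3 = (-0.4243)·4 + (-0.5657)·0 + (-0.4243)·4 + (-0.5657)·1 = -3.9598; e_2·c_3 = (-0.6471)·4 + (-0.3431)·0 + 0.5224·4 + 0.4366·1 = -0.0624.
u_3 = c_3 + 3.9598·e_1 + 0.0624·e_2 = (2.2796, -2.2614, 2.3526, -1.2128).
‖u_3‖ = 4.1613, so e_3 = (0.5478, -0.5434, 0.5654, -0.2914).
Qᵀb = (-0.8485, -2.0740, 1.5646).
Back-substitute: x_3 = 1.5646/4.1613 = 0.3760.
x_2 = (-2.0740 + 0.0624·0.3760)/2.5652 = -0.7994.
x_1 = (-0.8485 − 5.5154·(-0.7994) + 3.9598·0.3760)/7.0711 = 0.7141.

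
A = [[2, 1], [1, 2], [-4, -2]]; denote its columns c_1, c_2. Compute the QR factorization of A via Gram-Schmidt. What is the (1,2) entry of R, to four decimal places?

r_{12} = 2.6186

c_1 = (2, 1, -4); ‖c_1‖ = 4.5826, so e_1 = (0.4364, 0.2182, -0.8729).
r_{12} = e_1·c_2 = 2.6186.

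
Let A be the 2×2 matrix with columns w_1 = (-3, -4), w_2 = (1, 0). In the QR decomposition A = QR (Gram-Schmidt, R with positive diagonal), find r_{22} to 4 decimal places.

r_{22} = 0.8000

w_1 = (-3, -4); ‖w_1‖ = 5.0000, so q_1 = (-0.6000, -0.8000).
q_1·w_2 = (-0.6000)·1 + (-0.8000)·0 = -0.6000.
u_2 = w_2 + 0.6000·q_1 = (0.6400, -0.4800).
r_{22} = ‖u_2‖ = 0.8000.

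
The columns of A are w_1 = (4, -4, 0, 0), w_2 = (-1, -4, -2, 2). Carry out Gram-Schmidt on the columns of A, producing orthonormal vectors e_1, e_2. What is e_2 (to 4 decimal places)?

e_2 = (-0.5522, -0.5522, -0.4417, 0.4417)

w_1 = (4, -4, 0, 0); ‖w_1‖ = 5.6569, so e_1 = (0.7071, -0.7071, 0.0000, 0.0000).
e_1·w_2 = 0.7071·(-1) + (-0.7071)·(-4) + 0.0000·(-2) + 0.0000·2 = 2.1213.
u_2 = w_2 − 2.1213·e_1 = (-2.5000, -2.5000, -2.0000, 2.0000).
‖u_2‖ = 4.5277, so e_2 = (-0.5522, -0.5522, -0.4417, 0.4417).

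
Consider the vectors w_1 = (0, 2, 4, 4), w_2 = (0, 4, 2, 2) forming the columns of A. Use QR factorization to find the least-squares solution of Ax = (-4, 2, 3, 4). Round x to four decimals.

x = (0.8333, 0.0833)

q_1 = w_1/‖w_1‖ = (0, 2, 4, 4)/6.0000 = (0.0000, 0.3333, 0.6667, 0.6667).
r_{12} = q_1·w_2 = 4.0000.
u_2 = w_2 − 4.0000·q_1 = (0.0000, 2.6667, -0.6667, -0.6667).
‖u_2‖ = 2.8284, so q_2 = (0.0000, 0.9428, -0.2357, -0.2357).
Qᵀb = (5.3333, 0.2357).
Back-substitute: x_2 = 0.2357/2.8284 = 0.0833.
x_1 = (5.3333 − 4.0000·0.0833)/6.0000 = 0.8333.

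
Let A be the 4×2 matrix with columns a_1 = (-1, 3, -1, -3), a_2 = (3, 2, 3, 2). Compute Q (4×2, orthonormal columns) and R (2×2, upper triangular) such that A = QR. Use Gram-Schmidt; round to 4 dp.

a_1 = (-1, 3, -1, -3); ‖a_1‖ = 4.4721, so e_1 = (-0.2236, 0.6708, -0.2236, -0.6708).
e_1·a_2 = (-0.2236)·3 + 0.6708·2 + (-0.2236)·3 + (-0.6708)·2 = -1.3416.
u_2 = a_2 + 1.3416·e_1 = (2.7000, 2.9000, 2.7000, 1.1000).
‖u_2‖ = 4.9193, so e_2 = (0.5489, 0.5895, 0.5489, 0.2236).

Q = [[-0.2236, 0.5489], [0.6708, 0.5895], [-0.2236, 0.5489], [-0.6708, 0.2236]], R = [[4.4721, -1.3416], [0.0000, 4.9193]]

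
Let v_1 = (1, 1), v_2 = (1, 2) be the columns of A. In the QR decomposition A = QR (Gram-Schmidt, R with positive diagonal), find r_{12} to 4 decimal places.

r_{12} = 2.1213

v_1 = (1, 1); ‖v_1‖ = 1.4142, so q_1 = (0.7071, 0.7071).
r_{12} = q_1·v_2 = 2.1213.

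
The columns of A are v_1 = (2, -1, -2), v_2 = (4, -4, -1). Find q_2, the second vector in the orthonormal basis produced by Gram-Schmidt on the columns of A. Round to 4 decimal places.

q_2 = (0.2653, -0.7297, 0.6302)

q_1 = v_1/‖v_1‖ = (2, -1, -2)/3.0000 = (0.6667, -0.3333, -0.6667).
r_{12} = q_1·v_2 = 4.6667.
u_2 = v_2 − 4.6667·q_1 = (0.8889, -2.4444, 2.1111).
‖u_2‖ = 3.3500, so q_2 = (0.2653, -0.7297, 0.6302).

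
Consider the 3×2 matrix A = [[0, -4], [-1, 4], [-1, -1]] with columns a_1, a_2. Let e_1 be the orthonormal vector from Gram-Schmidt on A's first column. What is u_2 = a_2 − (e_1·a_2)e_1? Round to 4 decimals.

a_1 = (0, -1, -1); ‖a_1‖ = 1.4142, so e_1 = (0.0000, -0.7071, -0.7071).
e_1·a_2 = 0.0000·(-4) + (-0.7071)·4 + (-0.7071)·(-1) = -2.1213.
u_2 = a_2 + 2.1213·e_1 = (-4.0000, 2.5000, -2.5000).

u_2 = (-4.0000, 2.5000, -2.5000)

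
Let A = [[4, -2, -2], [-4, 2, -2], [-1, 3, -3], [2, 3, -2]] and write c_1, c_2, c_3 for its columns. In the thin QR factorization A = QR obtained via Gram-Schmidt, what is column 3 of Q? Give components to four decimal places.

q_3 = (-0.7338, -0.5326, -0.3577, 0.2236)

c_1 = (4, -4, -1, 2); ‖c_1‖ = 6.0828, so q_1 = (0.6576, -0.6576, -0.1644, 0.3288).
q_1·c_2 = 0.6576·(-2) + (-0.6576)·2 + (-0.1644)·3 + 0.3288·3 = -2.1372.
u_2 = c_2 + 2.1372·q_1 = (-0.5946, 0.5946, 2.6486, 3.7027).
‖u_2‖ = 4.6295, so q_2 = (-0.1284, 0.1284, 0.5721, 0.7998).
q_1·c_3 = 0.6576·(-2) + (-0.6576)·(-2) + (-0.1644)·(-3) + 0.3288·(-2) = -0.1644; q_2·c_3 = (-0.1284)·(-2) + 0.1284·(-2) + 0.5721·(-3) + 0.7998·(-2) = -3.3160.
u_3 = c_3 + 0.1644·q_1 + 3.3160·q_2 = (-2.3178, -1.6822, -1.1299, 0.7062).
‖u_3‖ = 3.1587, so q_3 = (-0.7338, -0.5326, -0.3577, 0.2236).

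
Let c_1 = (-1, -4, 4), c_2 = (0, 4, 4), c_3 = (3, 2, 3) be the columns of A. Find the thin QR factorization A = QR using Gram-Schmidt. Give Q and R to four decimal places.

q_1 = c_1/‖c_1‖ = (-1, -4, 4)/5.7446 = (-0.1741, -0.6963, 0.6963).
r_{12} = q_1·c_2 = 0.0000.
u_2 = c_2 + 0.0000·q_1 = (0.0000, 4.0000, 4.0000).
‖u_2‖ = 5.6569, so q_2 = (0.0000, 0.7071, 0.7071).
r_{13} = q_1·c_3 = 0.1741; r_{23} = q_2·c_3 = 3.5355.
u_3 = c_3 − 0.1741·q_1 − 3.5355·q_2 = (3.0303, -0.3788, 0.3788).
‖u_3‖ = 3.0773, so q_3 = (0.9847, -0.1231, 0.1231).

Q = [[-0.1741, 0.0000, 0.9847], [-0.6963, 0.7071, -0.1231], [0.6963, 0.7071, 0.1231]], R = [[5.7446, 0.0000, 0.1741], [0.0000, 5.6569, 3.5355], [0.0000, 0.0000, 3.0773]]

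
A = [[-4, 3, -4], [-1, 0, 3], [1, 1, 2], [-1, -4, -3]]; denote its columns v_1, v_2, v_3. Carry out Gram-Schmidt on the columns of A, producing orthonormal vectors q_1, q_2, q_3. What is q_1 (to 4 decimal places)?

q_1 = (-0.9177, -0.2294, 0.2294, -0.2294)

v_1 = (-4, -1, 1, -1); ‖v_1‖ = 4.3589, so q_1 = (-0.9177, -0.2294, 0.2294, -0.2294).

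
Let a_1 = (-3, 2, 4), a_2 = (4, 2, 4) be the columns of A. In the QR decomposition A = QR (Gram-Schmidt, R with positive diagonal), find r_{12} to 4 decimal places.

r_{12} = 1.4856

a_1 = (-3, 2, 4); ‖a_1‖ = 5.3852, so q_1 = (-0.5571, 0.3714, 0.7428).
r_{12} = q_1·a_2 = 1.4856.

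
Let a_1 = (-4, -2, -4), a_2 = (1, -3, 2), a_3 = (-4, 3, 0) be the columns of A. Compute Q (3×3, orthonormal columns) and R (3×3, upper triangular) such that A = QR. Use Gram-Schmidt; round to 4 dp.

a_1 = (-4, -2, -4); ‖a_1‖ = 6.0000, so q_1 = (-0.6667, -0.3333, -0.6667).
q_1·a_2 = (-0.6667)·1 + (-0.3333)·(-3) + (-0.6667)·2 = -1.0000.
u_2 = a_2 + 1.0000·q_1 = (0.3333, -3.3333, 1.3333).
‖u_2‖ = 3.6056, so q_2 = (0.0925, -0.9245, 0.3698).
q_1·a_3 = (-0.6667)·(-4) + (-0.3333)·3 + (-0.6667)·0 = 1.6667; q_2·a_3 = 0.0925·(-4) + (-0.9245)·3 + 0.3698·0 = -3.1433.
u_3 = a_3 − 1.6667·q_1 + 3.1433·q_2 = (-2.5983, 0.6496, 2.2735).
‖u_3‖ = 3.5131, so q_3 = (-0.7396, 0.1849, 0.6472).

Q = [[-0.6667, 0.0925, -0.7396], [-0.3333, -0.9245, 0.1849], [-0.6667, 0.3698, 0.6472]], R = [[6.0000, -1.0000, 1.6667], [0.0000, 3.6056, -3.1433], [0.0000, 0.0000, 3.5131]]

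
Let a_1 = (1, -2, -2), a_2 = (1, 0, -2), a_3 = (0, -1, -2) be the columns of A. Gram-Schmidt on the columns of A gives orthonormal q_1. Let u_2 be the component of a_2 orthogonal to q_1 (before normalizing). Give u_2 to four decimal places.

a_1 = (1, -2, -2); ‖a_1‖ = 3.0000, so q_1 = (0.3333, -0.6667, -0.6667).
q_1·a_2 = 0.3333·1 + (-0.6667)·0 + (-0.6667)·(-2) = 1.6667.
u_2 = a_2 − 1.6667·q_1 = (0.4444, 1.1111, -0.8889).

u_2 = (0.4444, 1.1111, -0.8889)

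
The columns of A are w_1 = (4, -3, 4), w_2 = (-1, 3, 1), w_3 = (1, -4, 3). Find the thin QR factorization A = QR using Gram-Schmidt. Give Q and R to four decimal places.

w_1 = (4, -3, 4); ‖w_1‖ = 6.4031, so q_1 = (0.6247, -0.4685, 0.6247).
q_1·w_2 = 0.6247·(-1) + (-0.4685)·3 + 0.6247·1 = -1.4056.
u_2 = w_2 + 1.4056·q_1 = (-0.1220, 2.3415, 1.8780).
‖u_2‖ = 3.0041, so q_2 = (-0.0406, 0.7794, 0.6252).
q_1·w_3 = 0.6247·1 + (-0.4685)·(-4) + 0.6247·3 = 4.3729; q_2·w_3 = (-0.0406)·1 + 0.7794·(-4) + 0.6252·3 = -1.2828.
u_3 = w_3 − 4.3729·q_1 + 1.2828·q_2 = (-1.7838, -0.9514, 1.0703).
‖u_3‖ = 2.2875, so q_3 = (-0.7798, -0.4159, 0.4679).

Q = [[0.6247, -0.0406, -0.7798], [-0.4685, 0.7794, -0.4159], [0.6247, 0.6252, 0.4679]], R = [[6.4031, -1.4056, 4.3729], [0.0000, 3.0041, -1.2828], [0.0000, 0.0000, 2.2875]]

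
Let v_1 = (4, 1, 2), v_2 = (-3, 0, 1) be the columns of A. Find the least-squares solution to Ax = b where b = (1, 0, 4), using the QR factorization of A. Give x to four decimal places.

v_1 = (4, 1, 2); ‖v_1‖ = 4.5826, so q_1 = (0.8729, 0.2182, 0.4364).
q_1·v_2 = 0.8729·(-3) + 0.2182·0 + 0.4364·1 = -2.1822.
u_2 = v_2 + 2.1822·q_1 = (-1.0952, 0.4762, 1.9524).
‖u_2‖ = 2.2887, so q_2 = (-0.4785, 0.2081, 0.8531).
Qᵀb = (2.6186, 2.9337).
Back-substitute: x_2 = 2.9337/2.2887 = 1.2818.
x_1 = (2.6186 + 2.1822·1.2818)/4.5826 = 1.1818.

x = (1.1818, 1.2818)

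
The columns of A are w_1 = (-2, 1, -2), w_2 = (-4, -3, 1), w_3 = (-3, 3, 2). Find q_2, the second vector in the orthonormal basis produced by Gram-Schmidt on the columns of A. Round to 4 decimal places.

q_1 = w_1/‖w_1‖ = (-2, 1, -2)/3.0000 = (-0.6667, 0.3333, -0.6667).
r_{12} = q_1·w_2 = 1.0000.
u_2 = w_2 − 1.0000·q_1 = (-3.3333, -3.3333, 1.6667).
‖u_2‖ = 5.0000, so q_2 = (-0.6667, -0.6667, 0.3333).

q_2 = (-0.6667, -0.6667, 0.3333)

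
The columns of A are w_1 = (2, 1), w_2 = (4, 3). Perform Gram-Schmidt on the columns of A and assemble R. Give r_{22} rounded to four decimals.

r_{22} = 0.8944

e_1 = w_1/‖w_1‖ = (2, 1)/2.2361 = (0.8944, 0.4472).
r_{12} = e_1·w_2 = 4.9193.
u_2 = w_2 − 4.9193·e_1 = (-0.4000, 0.8000).
r_{22} = ‖u_2‖ = 0.8944.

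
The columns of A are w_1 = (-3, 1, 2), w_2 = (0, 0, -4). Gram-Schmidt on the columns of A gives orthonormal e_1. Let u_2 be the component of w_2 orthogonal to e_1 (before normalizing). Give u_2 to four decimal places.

w_1 = (-3, 1, 2); ‖w_1‖ = 3.7417, so e_1 = (-0.8018, 0.2673, 0.5345).
e_1·w_2 = (-0.8018)·0 + 0.2673·0 + 0.5345·(-4) = -2.1381.
u_2 = w_2 + 2.1381·e_1 = (-1.7143, 0.5714, -2.8571).

u_2 = (-1.7143, 0.5714, -2.8571)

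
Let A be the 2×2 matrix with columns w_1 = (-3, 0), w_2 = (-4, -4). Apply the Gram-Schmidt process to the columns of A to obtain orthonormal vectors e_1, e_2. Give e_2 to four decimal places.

e_2 = (0.0000, -1.0000)

w_1 = (-3, 0); ‖w_1‖ = 3.0000, so e_1 = (-1.0000, 0.0000).
e_1·w_2 = (-1.0000)·(-4) + 0.0000·(-4) = 4.0000.
u_2 = w_2 − 4.0000·e_1 = (0.0000, -4.0000).
‖u_2‖ = 4.0000, so e_2 = (0.0000, -1.0000).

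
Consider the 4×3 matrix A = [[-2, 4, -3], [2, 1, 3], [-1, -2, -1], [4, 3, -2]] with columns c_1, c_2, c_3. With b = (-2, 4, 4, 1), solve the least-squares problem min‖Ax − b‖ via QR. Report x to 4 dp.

c_1 = (-2, 2, -1, 4); ‖c_1‖ = 5.0000, so q_1 = (-0.4000, 0.4000, -0.2000, 0.8000).
q_1·c_2 = (-0.4000)·4 + 0.4000·1 + (-0.2000)·(-2) + 0.8000·3 = 1.6000.
u_2 = c_2 − 1.6000·q_1 = (4.6400, 0.3600, -1.6800, 1.7200).
‖u_2‖ = 5.2383, so q_2 = (0.8858, 0.0687, -0.3207, 0.3283).
q_1·c_3 = (-0.4000)·(-3) + 0.4000·3 + (-0.2000)·(-1) + 0.8000·(-2) = 1.0000; q_2·c_3 = 0.8858·(-3) + 0.0687·3 + (-0.3207)·(-1) + 0.3283·(-2) = -2.7872.
u_3 = c_3 − 1.0000·q_1 + 2.7872·q_2 = (-0.1312, 2.7915, -1.6939, -1.8848).
‖u_3‖ = 3.7725, so q_3 = (-0.0348, 0.7400, -0.4490, -0.4996).
Qᵀb = (2.4000, -2.4512, 0.7338).
Back-substitute: x_3 = 0.7338/3.7725 = 0.1945.
x_2 = (-2.4512 + 2.7872·0.1945)/5.2383 = -0.3644.
x_1 = (2.4000 − 1.6000·(-0.3644) − 1.0000·0.1945)/5.0000 = 0.5577.

x = (0.5577, -0.3644, 0.1945)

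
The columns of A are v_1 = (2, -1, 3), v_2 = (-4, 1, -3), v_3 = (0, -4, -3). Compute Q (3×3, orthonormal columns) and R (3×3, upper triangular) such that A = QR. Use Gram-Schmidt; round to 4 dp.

v_1 = (2, -1, 3); ‖v_1‖ = 3.7417, so e_1 = (0.5345, -0.2673, 0.8018).
e_1·v_2 = 0.5345·(-4) + (-0.2673)·1 + 0.8018·(-3) = -4.8107.
u_2 = v_2 + 4.8107·e_1 = (-1.4286, -0.2857, 0.8571).
‖u_2‖ = 1.6903, so e_2 = (-0.8452, -0.1690, 0.5071).
e_1·v_3 = 0.5345·0 + (-0.2673)·(-4) + 0.8018·(-3) = -1.3363; e_2·v_3 = (-0.8452)·0 + (-0.1690)·(-4) + 0.5071·(-3) = -0.8452.
u_3 = v_3 + 1.3363·e_1 + 0.8452·e_2 = (0.0000, -4.5000, -1.5000).
‖u_3‖ = 4.7434, so e_3 = (0.0000, -0.9487, -0.3162).

Q = [[0.5345, -0.8452, 0.0000], [-0.2673, -0.1690, -0.9487], [0.8018, 0.5071, -0.3162]], R = [[3.7417, -4.8107, -1.3363], [0.0000, 1.6903, -0.8452], [0.0000, 0.0000, 4.7434]]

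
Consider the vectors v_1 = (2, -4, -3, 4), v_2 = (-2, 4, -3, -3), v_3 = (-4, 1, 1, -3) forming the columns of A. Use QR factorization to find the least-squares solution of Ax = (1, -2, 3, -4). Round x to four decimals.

v_1 = (2, -4, -3, 4); ‖v_1‖ = 6.7082, so q_1 = (0.2981, -0.5963, -0.4472, 0.5963).
q_1·v_2 = 0.2981·(-2) + (-0.5963)·4 + (-0.4472)·(-3) + 0.5963·(-3) = -3.4286.
u_2 = v_2 + 3.4286·q_1 = (-0.9778, 1.9556, -4.5333, -0.9556).
‖u_2‖ = 5.1229, so q_2 = (-0.1909, 0.3817, -0.8849, -0.1865).
q_1·v_3 = 0.2981·(-4) + (-0.5963)·1 + (-0.4472)·1 + 0.5963·(-3) = -4.0249; q_2·v_3 = (-0.1909)·(-4) + 0.3817·1 + (-0.8849)·1 + (-0.1865)·(-3) = 0.8198.
u_3 = v_3 + 4.0249·q_1 − 0.8198·q_2 = (-2.6435, -1.7130, -0.0745, -0.4471).
‖u_3‖ = 3.1824, so q_3 = (-0.8307, -0.5383, -0.0234, -0.1405).
Qᵀb = (-2.2361, -2.8629, 0.7375).
Back-substitute: x_3 = 0.7375/3.1824 = 0.2318.
x_2 = (-2.8629 − 0.8198·0.2318)/5.1229 = -0.5959.
x_1 = (-2.2361 + 3.4286·(-0.5959) + 4.0249·0.2318)/6.7082 = -0.4989.

x = (-0.4989, -0.5959, 0.2318)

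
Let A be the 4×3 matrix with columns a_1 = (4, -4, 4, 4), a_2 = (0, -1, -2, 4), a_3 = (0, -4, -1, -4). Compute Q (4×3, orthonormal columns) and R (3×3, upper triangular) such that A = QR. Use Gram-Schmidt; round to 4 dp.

q_1 = a_1/‖a_1‖ = (4, -4, 4, 4)/8.0000 = (0.5000, -0.5000, 0.5000, 0.5000).
r_{12} = q_1·a_2 = 1.5000.
u_2 = a_2 − 1.5000·q_1 = (-0.7500, -0.2500, -2.7500, 3.2500).
‖u_2‖ = 4.3301, so q_2 = (-0.1732, -0.0577, -0.6351, 0.7506).
r_{13} = q_1·a_3 = -0.5000; r_{23} = q_2·a_3 = -2.1362.
u_3 = a_3 + 0.5000·q_1 + 2.1362·q_2 = (-0.1200, -4.3733, -2.1067, -2.1467).
‖u_3‖ = 5.3091, so q_3 = (-0.0226, -0.8237, -0.3968, -0.4043).

Q = [[0.5000, -0.1732, -0.0226], [-0.5000, -0.0577, -0.8237], [0.5000, -0.6351, -0.3968], [0.5000, 0.7506, -0.4043]], R = [[8.0000, 1.5000, -0.5000], [0.0000, 4.3301, -2.1362], [0.0000, 0.0000, 5.3091]]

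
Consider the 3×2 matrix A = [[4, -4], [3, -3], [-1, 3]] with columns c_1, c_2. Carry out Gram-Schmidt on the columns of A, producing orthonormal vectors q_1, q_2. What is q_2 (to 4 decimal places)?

q_2 = (0.1569, 0.1177, 0.9806)

q_1 = c_1/‖c_1‖ = (4, 3, -1)/5.0990 = (0.7845, 0.5883, -0.1961).
r_{12} = q_1·c_2 = -5.4913.
u_2 = c_2 + 5.4913·q_1 = (0.3077, 0.2308, 1.9231).
‖u_2‖ = 1.9612, so q_2 = (0.1569, 0.1177, 0.9806).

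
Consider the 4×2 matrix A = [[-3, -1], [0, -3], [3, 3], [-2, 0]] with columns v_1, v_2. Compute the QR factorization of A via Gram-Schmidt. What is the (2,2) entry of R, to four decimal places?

r_{22} = 3.5291

v_1 = (-3, 0, 3, -2); ‖v_1‖ = 4.6904, so q_1 = (-0.6396, 0.0000, 0.6396, -0.4264).
q_1·v_2 = (-0.6396)·(-1) + 0.0000·(-3) + 0.6396·3 + (-0.4264)·0 = 2.5584.
u_2 = v_2 − 2.5584·q_1 = (0.6364, -3.0000, 1.3636, 1.0909).
r_{22} = ‖u_2‖ = 3.5291.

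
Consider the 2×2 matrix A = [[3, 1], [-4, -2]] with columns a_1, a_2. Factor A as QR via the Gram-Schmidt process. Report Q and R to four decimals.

Q = [[0.6000, -0.8000], [-0.8000, -0.6000]], R = [[5.0000, 2.2000], [0.0000, 0.4000]]

a_1 = (3, -4); ‖a_1‖ = 5.0000, so e_1 = (0.6000, -0.8000).
e_1·a_2 = 0.6000·1 + (-0.8000)·(-2) = 2.2000.
u_2 = a_2 − 2.2000·e_1 = (-0.3200, -0.2400).
‖u_2‖ = 0.4000, so e_2 = (-0.8000, -0.6000).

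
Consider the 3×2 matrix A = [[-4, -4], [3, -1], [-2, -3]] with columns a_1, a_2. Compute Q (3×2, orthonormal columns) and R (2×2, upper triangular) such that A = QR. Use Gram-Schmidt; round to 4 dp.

q_1 = a_1/‖a_1‖ = (-4, 3, -2)/5.3852 = (-0.7428, 0.5571, -0.3714).
r_{12} = q_1·a_2 = 3.5282.
u_2 = a_2 − 3.5282·q_1 = (-1.3793, -2.9655, -1.6897).
‖u_2‖ = 3.6813, so q_2 = (-0.3747, -0.8056, -0.4590).

Q = [[-0.7428, -0.3747], [0.5571, -0.8056], [-0.3714, -0.4590]], R = [[5.3852, 3.5282], [0.0000, 3.6813]]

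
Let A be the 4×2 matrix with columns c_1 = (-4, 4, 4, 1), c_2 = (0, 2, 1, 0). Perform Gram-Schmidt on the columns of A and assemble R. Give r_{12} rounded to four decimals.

e_1 = c_1/‖c_1‖ = (-4, 4, 4, 1)/7.0000 = (-0.5714, 0.5714, 0.5714, 0.1429).
r_{12} = e_1·c_2 = 1.7143.

r_{12} = 1.7143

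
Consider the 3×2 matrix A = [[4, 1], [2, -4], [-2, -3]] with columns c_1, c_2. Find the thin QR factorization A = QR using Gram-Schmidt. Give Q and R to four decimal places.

Q = [[0.8165, 0.1312], [0.4082, -0.8198], [-0.4082, -0.5575]], R = [[4.8990, 0.4082], [0.0000, 5.0827]]

c_1 = (4, 2, -2); ‖c_1‖ = 4.8990, so q_1 = (0.8165, 0.4082, -0.4082).
q_1·c_2 = 0.8165·1 + 0.4082·(-4) + (-0.4082)·(-3) = 0.4082.
u_2 = c_2 − 0.4082·q_1 = (0.6667, -4.1667, -2.8333).
‖u_2‖ = 5.0827, so q_2 = (0.1312, -0.8198, -0.5575).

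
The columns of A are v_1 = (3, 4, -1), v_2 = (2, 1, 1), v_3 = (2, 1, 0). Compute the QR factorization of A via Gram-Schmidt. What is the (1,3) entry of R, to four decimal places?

r_{13} = 1.9612

e_1 = v_1/‖v_1‖ = (3, 4, -1)/5.0990 = (0.5883, 0.7845, -0.1961).
r_{13} = e_1·v_3 = 1.9612.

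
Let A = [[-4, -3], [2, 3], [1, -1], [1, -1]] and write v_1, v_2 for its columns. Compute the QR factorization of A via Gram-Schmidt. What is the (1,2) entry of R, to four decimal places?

q_1 = v_1/‖v_1‖ = (-4, 2, 1, 1)/4.6904 = (-0.8528, 0.4264, 0.2132, 0.2132).
r_{12} = q_1·v_2 = 3.4112.

r_{12} = 3.4112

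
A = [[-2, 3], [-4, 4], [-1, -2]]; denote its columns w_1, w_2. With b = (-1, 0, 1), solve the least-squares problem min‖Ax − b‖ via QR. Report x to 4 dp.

x = (-0.3397, -0.4067)

w_1 = (-2, -4, -1); ‖w_1‖ = 4.5826, so e_1 = (-0.4364, -0.8729, -0.2182).
e_1·w_2 = (-0.4364)·3 + (-0.8729)·4 + (-0.2182)·(-2) = -4.3644.
u_2 = w_2 + 4.3644·e_1 = (1.0952, 0.1905, -2.9524).
‖u_2‖ = 3.1547, so e_2 = (0.3472, 0.0604, -0.9359).
Qᵀb = (0.2182, -1.2830).
Back-substitute: x_2 = -1.2830/3.1547 = -0.4067.
x_1 = (0.2182 + 4.3644·(-0.4067))/4.5826 = -0.3397.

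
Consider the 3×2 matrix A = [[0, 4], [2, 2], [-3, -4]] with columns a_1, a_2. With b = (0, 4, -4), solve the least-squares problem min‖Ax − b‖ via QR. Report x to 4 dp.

x = (1.5849, -0.0377)

e_1 = a_1/‖a_1‖ = (0, 2, -3)/3.6056 = (0.0000, 0.5547, -0.8321).
r_{12} = e_1·a_2 = 4.4376.
u_2 = a_2 − 4.4376·e_1 = (4.0000, -0.4615, -0.3077).
‖u_2‖ = 4.0383, so e_2 = (0.9905, -0.1143, -0.0762).
Qᵀb = (5.5470, -0.1524).
Back-substitute: x_2 = -0.1524/4.0383 = -0.0377.
x_1 = (5.5470 − 4.4376·(-0.0377))/3.6056 = 1.5849.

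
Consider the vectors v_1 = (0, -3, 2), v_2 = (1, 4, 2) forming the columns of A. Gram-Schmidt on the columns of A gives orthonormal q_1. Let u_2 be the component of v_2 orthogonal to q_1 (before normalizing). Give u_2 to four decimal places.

v_1 = (0, -3, 2); ‖v_1‖ = 3.6056, so q_1 = (0.0000, -0.8321, 0.5547).
q_1·v_2 = 0.0000·1 + (-0.8321)·4 + 0.5547·2 = -2.2188.
u_2 = v_2 + 2.2188·q_1 = (1.0000, 2.1538, 3.2308).

u_2 = (1.0000, 2.1538, 3.2308)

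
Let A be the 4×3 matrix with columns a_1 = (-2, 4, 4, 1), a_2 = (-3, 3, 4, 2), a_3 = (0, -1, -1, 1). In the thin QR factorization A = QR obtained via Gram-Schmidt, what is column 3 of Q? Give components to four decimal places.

q_3 = (0.3484, 0.3964, -0.4084, 0.7448)

a_1 = (-2, 4, 4, 1); ‖a_1‖ = 6.0828, so q_1 = (-0.3288, 0.6576, 0.6576, 0.1644).
q_1·a_2 = (-0.3288)·(-3) + 0.6576·3 + 0.6576·4 + 0.1644·2 = 5.9184.
u_2 = a_2 − 5.9184·q_1 = (-1.0541, -0.8919, 0.1081, 1.0270).
‖u_2‖ = 1.7242, so q_2 = (-0.6113, -0.5173, 0.0627, 0.5956).
q_1·a_3 = (-0.3288)·0 + 0.6576·(-1) + 0.6576·(-1) + 0.1644·1 = -1.1508; q_2·a_3 = (-0.6113)·0 + (-0.5173)·(-1) + 0.0627·(-1) + 0.5956·1 = 1.0502.
u_3 = a_3 + 1.1508·q_1 − 1.0502·q_2 = (0.2636, 0.3000, -0.3091, 0.5636).
‖u_3‖ = 0.7568, so q_3 = (0.3484, 0.3964, -0.4084, 0.7448).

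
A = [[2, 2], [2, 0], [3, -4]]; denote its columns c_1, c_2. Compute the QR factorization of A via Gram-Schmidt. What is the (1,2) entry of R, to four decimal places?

c_1 = (2, 2, 3); ‖c_1‖ = 4.1231, so q_1 = (0.4851, 0.4851, 0.7276).
r_{12} = q_1·c_2 = -1.9403.

r_{12} = -1.9403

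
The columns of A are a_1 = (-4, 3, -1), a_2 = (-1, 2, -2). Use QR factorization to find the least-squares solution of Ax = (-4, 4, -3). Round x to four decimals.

a_1 = (-4, 3, -1); ‖a_1‖ = 5.0990, so q_1 = (-0.7845, 0.5883, -0.1961).
q_1·a_2 = (-0.7845)·(-1) + 0.5883·2 + (-0.1961)·(-2) = 2.3534.
u_2 = a_2 − 2.3534·q_1 = (0.8462, 0.6154, -1.5385).
‖u_2‖ = 1.8605, so q_2 = (0.4548, 0.3308, -0.8269).
Qᵀb = (6.0796, 1.9846).
Back-substitute: x_2 = 1.9846/1.8605 = 1.0667.
x_1 = (6.0796 − 2.3534·1.0667)/5.0990 = 0.7000.

x = (0.7000, 1.0667)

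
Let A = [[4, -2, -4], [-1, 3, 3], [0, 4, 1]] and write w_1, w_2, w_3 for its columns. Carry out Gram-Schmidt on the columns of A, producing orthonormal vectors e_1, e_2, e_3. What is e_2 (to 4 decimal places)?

e_2 = (0.1257, 0.5030, 0.8551)

e_1 = w_1/‖w_1‖ = (4, -1, 0)/4.1231 = (0.9701, -0.2425, 0.0000).
r_{12} = e_1·w_2 = -2.6679.
u_2 = w_2 + 2.6679·e_1 = (0.5882, 2.3529, 4.0000).
‖u_2‖ = 4.6779, so e_2 = (0.1257, 0.5030, 0.8551).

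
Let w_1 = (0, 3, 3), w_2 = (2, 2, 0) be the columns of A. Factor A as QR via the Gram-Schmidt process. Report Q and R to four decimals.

Q = [[0.0000, 0.8165], [0.7071, 0.4082], [0.7071, -0.4082]], R = [[4.2426, 1.4142], [0.0000, 2.4495]]

w_1 = (0, 3, 3); ‖w_1‖ = 4.2426, so e_1 = (0.0000, 0.7071, 0.7071).
e_1·w_2 = 0.0000·2 + 0.7071·2 + 0.7071·0 = 1.4142.
u_2 = w_2 − 1.4142·e_1 = (2.0000, 1.0000, -1.0000).
‖u_2‖ = 2.4495, so e_2 = (0.8165, 0.4082, -0.4082).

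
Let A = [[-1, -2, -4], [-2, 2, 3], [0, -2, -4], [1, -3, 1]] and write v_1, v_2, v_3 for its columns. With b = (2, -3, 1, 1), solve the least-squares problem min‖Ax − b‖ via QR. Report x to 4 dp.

v_1 = (-1, -2, 0, 1); ‖v_1‖ = 2.4495, so e_1 = (-0.4082, -0.8165, 0.0000, 0.4082).
e_1·v_2 = (-0.4082)·(-2) + (-0.8165)·2 + 0.0000·(-2) + 0.4082·(-3) = -2.0412.
u_2 = v_2 + 2.0412·e_1 = (-2.8333, 0.3333, -2.0000, -2.1667).
‖u_2‖ = 4.1028, so e_2 = (-0.6906, 0.0812, -0.4875, -0.5281).
e_1·v_3 = (-0.4082)·(-4) + (-0.8165)·3 + 0.0000·(-4) + 0.4082·1 = -0.4082; e_2·v_3 = (-0.6906)·(-4) + 0.0812·3 + (-0.4875)·(-4) + (-0.5281)·1 = 4.4278.
u_3 = v_3 + 0.4082·e_1 − 4.4278·e_2 = (-1.1089, 2.3069, -1.8416, 3.5050).
‖u_3‖ = 4.7146, so e_3 = (-0.2352, 0.4893, -0.3906, 0.7434).
Qᵀb = (2.0412, -2.6404, -1.5855).
Back-substitute: x_3 = -1.5855/4.7146 = -0.3363.
x_2 = (-2.6404 − 4.4278·(-0.3363))/4.1028 = -0.2806.
x_1 = (2.0412 + 2.0412·(-0.2806) + 0.4082·(-0.3363))/2.4495 = 0.5434.

x = (0.5434, -0.2806, -0.3363)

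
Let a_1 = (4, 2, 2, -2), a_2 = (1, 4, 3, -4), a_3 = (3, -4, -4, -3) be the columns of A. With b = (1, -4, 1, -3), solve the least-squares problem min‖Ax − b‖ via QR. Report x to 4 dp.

x = (-0.1282, 0.2496, 0.5500)

q_1 = a_1/‖a_1‖ = (4, 2, 2, -2)/5.2915 = (0.7559, 0.3780, 0.3780, -0.3780).
r_{12} = q_1·a_2 = 4.9135.
u_2 = a_2 − 4.9135·q_1 = (-2.7143, 2.1429, 1.1429, -2.1429).
‖u_2‖ = 4.2258, so q_2 = (-0.6423, 0.5071, 0.2704, -0.5071).
r_{13} = q_1·a_3 = 0.3780; r_{23} = q_2·a_3 = -3.5158.
u_3 = a_3 − 0.3780·q_1 + 3.5158·q_2 = (0.4560, -2.3600, -3.1920, -4.6400).
‖u_3‖ = 6.1234, so q_3 = (0.0745, -0.3854, -0.5213, -0.7577).
Qᵀb = (0.7559, -0.8790, 3.3681).
Back-substitute: x_3 = 3.3681/6.1234 = 0.5500.
x_2 = (-0.8790 + 3.5158·0.5500)/4.2258 = 0.2496.
x_1 = (0.7559 − 4.9135·0.2496 − 0.3780·0.5500)/5.2915 = -0.1282.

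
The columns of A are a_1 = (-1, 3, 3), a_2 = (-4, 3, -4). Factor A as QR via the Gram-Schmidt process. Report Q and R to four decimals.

a_1 = (-1, 3, 3); ‖a_1‖ = 4.3589, so e_1 = (-0.2294, 0.6882, 0.6882).
e_1·a_2 = (-0.2294)·(-4) + 0.6882·3 + 0.6882·(-4) = 0.2294.
u_2 = a_2 − 0.2294·e_1 = (-3.9474, 2.8421, -4.1579).
‖u_2‖ = 6.3990, so e_2 = (-0.6169, 0.4441, -0.6498).

Q = [[-0.2294, -0.6169], [0.6882, 0.4441], [0.6882, -0.6498]], R = [[4.3589, 0.2294], [0.0000, 6.3990]]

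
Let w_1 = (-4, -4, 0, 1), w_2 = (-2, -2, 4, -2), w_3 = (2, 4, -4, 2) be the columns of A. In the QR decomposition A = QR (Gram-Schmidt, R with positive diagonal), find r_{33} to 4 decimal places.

e_1 = w_1/‖w_1‖ = (-4, -4, 0, 1)/5.7446 = (-0.6963, -0.6963, 0.0000, 0.1741).
r_{12} = e_1·w_2 = 2.4371.
u_2 = w_2 − 2.4371·e_1 = (-0.3030, -0.3030, 4.0000, -2.4242).
‖u_2‖ = 4.6969, so e_2 = (-0.0645, -0.0645, 0.8516, -0.5161).
r_{13} = e_1·w_3 = -3.8297; r_{23} = e_2·w_3 = -4.8259.
u_3 = w_3 + 3.8297·e_1 + 4.8259·e_2 = (-0.9780, 1.0220, 0.1099, 0.1758).
r_{33} = ‖u_3‖ = 1.4297.

r_{33} = 1.4297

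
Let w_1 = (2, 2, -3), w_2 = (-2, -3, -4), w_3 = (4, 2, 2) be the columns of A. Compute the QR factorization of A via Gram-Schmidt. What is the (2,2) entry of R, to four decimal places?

w_1 = (2, 2, -3); ‖w_1‖ = 4.1231, so q_1 = (0.4851, 0.4851, -0.7276).
q_1·w_2 = 0.4851·(-2) + 0.4851·(-3) + (-0.7276)·(-4) = 0.4851.
u_2 = w_2 − 0.4851·q_1 = (-2.2353, -3.2353, -3.6471).
r_{22} = ‖u_2‖ = 5.3633.

r_{22} = 5.3633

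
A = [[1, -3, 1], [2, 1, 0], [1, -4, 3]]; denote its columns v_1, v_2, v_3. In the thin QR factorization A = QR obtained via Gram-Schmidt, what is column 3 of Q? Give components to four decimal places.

v_1 = (1, 2, 1); ‖v_1‖ = 2.4495, so e_1 = (0.4082, 0.8165, 0.4082).
e_1·v_2 = 0.4082·(-3) + 0.8165·1 + 0.4082·(-4) = -2.0412.
u_2 = v_2 + 2.0412·e_1 = (-2.1667, 2.6667, -3.1667).
‖u_2‖ = 4.6726, so e_2 = (-0.4637, 0.5707, -0.6777).
e_1·v_3 = 0.4082·1 + 0.8165·0 + 0.4082·3 = 1.6330; e_2·v_3 = (-0.4637)·1 + 0.5707·0 + (-0.6777)·3 = -2.4968.
u_3 = v_3 − 1.6330·e_1 + 2.4968·e_2 = (-0.8244, 0.0916, 0.6412).
‖u_3‖ = 1.0484, so e_3 = (-0.7863, 0.0874, 0.6116).

e_3 = (-0.7863, 0.0874, 0.6116)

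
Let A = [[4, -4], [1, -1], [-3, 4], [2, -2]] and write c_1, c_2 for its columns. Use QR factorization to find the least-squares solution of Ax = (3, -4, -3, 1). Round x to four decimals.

x = (-1.0952, -1.5714)

c_1 = (4, 1, -3, 2); ‖c_1‖ = 5.4772, so q_1 = (0.7303, 0.1826, -0.5477, 0.3651).
q_1·c_2 = 0.7303·(-4) + 0.1826·(-1) + (-0.5477)·4 + 0.3651·(-2) = -6.0249.
u_2 = c_2 + 6.0249·q_1 = (0.4000, 0.1000, 0.7000, 0.2000).
‖u_2‖ = 0.8367, so q_2 = (0.4781, 0.1195, 0.8367, 0.2390).
Qᵀb = (3.4689, -1.3148).
Back-substitute: x_2 = -1.3148/0.8367 = -1.5714.
x_1 = (3.4689 + 6.0249·(-1.5714))/5.4772 = -1.0952.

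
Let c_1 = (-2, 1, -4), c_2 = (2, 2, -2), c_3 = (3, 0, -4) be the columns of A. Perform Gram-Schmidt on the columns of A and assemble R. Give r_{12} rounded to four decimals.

r_{12} = 1.3093

c_1 = (-2, 1, -4); ‖c_1‖ = 4.5826, so e_1 = (-0.4364, 0.2182, -0.8729).
r_{12} = e_1·c_2 = 1.3093.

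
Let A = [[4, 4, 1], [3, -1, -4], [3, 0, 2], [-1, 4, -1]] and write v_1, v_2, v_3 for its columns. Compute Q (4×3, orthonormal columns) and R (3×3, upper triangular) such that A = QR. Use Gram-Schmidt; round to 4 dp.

Q = [[0.6761, 0.5364, 0.1518], [0.5071, -0.3198, -0.7934], [0.5071, -0.1393, 0.4742], [-0.1690, 0.7685, -0.3502]], R = [[5.9161, 1.5213, -0.1690], [0.0000, 5.5395, 0.7685], [0.0000, 0.0000, 4.6239]]

v_1 = (4, 3, 3, -1); ‖v_1‖ = 5.9161, so e_1 = (0.6761, 0.5071, 0.5071, -0.1690).
e_1·v_2 = 0.6761·4 + 0.5071·(-1) + 0.5071·0 + (-0.1690)·4 = 1.5213.
u_2 = v_2 − 1.5213·e_1 = (2.9714, -1.7714, -0.7714, 4.2571).
‖u_2‖ = 5.5395, so e_2 = (0.5364, -0.3198, -0.1393, 0.7685).
e_1·v_3 = 0.6761·1 + 0.5071·(-4) + 0.5071·2 + (-0.1690)·(-1) = -0.1690; e_2·v_3 = 0.5364·1 + (-0.3198)·(-4) + (-0.1393)·2 + 0.7685·(-1) = 0.7685.
u_3 = v_3 + 0.1690·e_1 − 0.7685·e_2 = (0.7020, -3.6685, 2.1927, -1.6192).
‖u_3‖ = 4.6239, so e_3 = (0.1518, -0.7934, 0.4742, -0.3502).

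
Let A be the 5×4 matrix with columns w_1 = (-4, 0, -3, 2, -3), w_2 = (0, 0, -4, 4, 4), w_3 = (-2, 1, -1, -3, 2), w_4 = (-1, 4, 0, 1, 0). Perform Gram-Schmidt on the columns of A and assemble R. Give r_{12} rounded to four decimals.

w_1 = (-4, 0, -3, 2, -3); ‖w_1‖ = 6.1644, so e_1 = (-0.6489, 0.0000, -0.4867, 0.3244, -0.4867).
r_{12} = e_1·w_2 = 1.2978.

r_{12} = 1.2978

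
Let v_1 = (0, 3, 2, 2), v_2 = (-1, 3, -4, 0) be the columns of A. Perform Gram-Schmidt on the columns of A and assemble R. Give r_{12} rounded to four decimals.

r_{12} = 0.2425

v_1 = (0, 3, 2, 2); ‖v_1‖ = 4.1231, so e_1 = (0.0000, 0.7276, 0.4851, 0.4851).
r_{12} = e_1·v_2 = 0.2425.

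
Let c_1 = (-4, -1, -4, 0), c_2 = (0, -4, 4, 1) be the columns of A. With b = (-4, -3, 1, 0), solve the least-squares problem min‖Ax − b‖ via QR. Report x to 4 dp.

q_1 = c_1/‖c_1‖ = (-4, -1, -4, 0)/5.7446 = (-0.6963, -0.1741, -0.6963, 0.0000).
r_{12} = q_1·c_2 = -2.0889.
u_2 = c_2 + 2.0889·q_1 = (-1.4545, -4.3636, 2.5455, 1.0000).
‖u_2‖ = 5.3513, so q_2 = (-0.2718, -0.8154, 0.4757, 0.1869).
Qᵀb = (2.6112, 4.0092).
Back-substitute: x_2 = 4.0092/5.3513 = 0.7492.
x_1 = (2.6112 + 2.0889·0.7492)/5.7446 = 0.7270.

x = (0.7270, 0.7492)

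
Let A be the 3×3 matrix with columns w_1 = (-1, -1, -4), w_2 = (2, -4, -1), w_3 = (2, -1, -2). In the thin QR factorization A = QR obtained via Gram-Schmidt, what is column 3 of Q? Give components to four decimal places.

w_1 = (-1, -1, -4); ‖w_1‖ = 4.2426, so e_1 = (-0.2357, -0.2357, -0.9428).
e_1·w_2 = (-0.2357)·2 + (-0.2357)·(-4) + (-0.9428)·(-1) = 1.4142.
u_2 = w_2 − 1.4142·e_1 = (2.3333, -3.6667, 0.3333).
‖u_2‖ = 4.3589, so e_2 = (0.5353, -0.8412, 0.0765).
e_1·w_3 = (-0.2357)·2 + (-0.2357)·(-1) + (-0.9428)·(-2) = 1.6499; e_2·w_3 = 0.5353·2 + (-0.8412)·(-1) + 0.0765·(-2) = 1.7589.
u_3 = w_3 − 1.6499·e_1 − 1.7589·e_2 = (1.4474, 0.8684, -0.5789).
‖u_3‖ = 1.7844, so e_3 = (0.8111, 0.4867, -0.3244).

e_3 = (0.8111, 0.4867, -0.3244)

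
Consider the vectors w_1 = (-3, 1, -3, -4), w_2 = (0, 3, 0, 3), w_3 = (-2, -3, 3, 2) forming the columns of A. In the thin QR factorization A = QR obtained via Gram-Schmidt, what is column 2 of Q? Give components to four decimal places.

q_2 = (-0.1948, 0.8224, -0.1948, 0.4978)

w_1 = (-3, 1, -3, -4); ‖w_1‖ = 5.9161, so q_1 = (-0.5071, 0.1690, -0.5071, -0.6761).
q_1·w_2 = (-0.5071)·0 + 0.1690·3 + (-0.5071)·0 + (-0.6761)·3 = -1.5213.
u_2 = w_2 + 1.5213·q_1 = (-0.7714, 3.2571, -0.7714, 1.9714).
‖u_2‖ = 3.9605, so q_2 = (-0.1948, 0.8224, -0.1948, 0.4978).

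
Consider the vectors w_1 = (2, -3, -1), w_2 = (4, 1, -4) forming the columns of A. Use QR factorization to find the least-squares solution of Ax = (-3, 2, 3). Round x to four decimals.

x = (-0.7795, -0.4541)

w_1 = (2, -3, -1); ‖w_1‖ = 3.7417, so q_1 = (0.5345, -0.8018, -0.2673).
q_1·w_2 = 0.5345·4 + (-0.8018)·1 + (-0.2673)·(-4) = 2.4054.
u_2 = w_2 − 2.4054·q_1 = (2.7143, 2.9286, -3.3571).
‖u_2‖ = 5.2167, so q_2 = (0.5203, 0.5614, -0.6435).
Qᵀb = (-4.0089, -2.3688).
Back-substitute: x_2 = -2.3688/5.2167 = -0.4541.
x_1 = (-4.0089 − 2.4054·(-0.4541))/3.7417 = -0.7795.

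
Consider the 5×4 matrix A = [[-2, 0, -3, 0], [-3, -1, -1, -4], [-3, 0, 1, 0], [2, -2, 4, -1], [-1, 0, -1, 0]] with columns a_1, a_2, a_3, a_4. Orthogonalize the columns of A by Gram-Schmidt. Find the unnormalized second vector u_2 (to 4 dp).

u_2 = (-0.0741, -1.1111, -0.1111, -1.9259, -0.0370)

a_1 = (-2, -3, -3, 2, -1); ‖a_1‖ = 5.1962, so q_1 = (-0.3849, -0.5774, -0.5774, 0.3849, -0.1925).
q_1·a_2 = (-0.3849)·0 + (-0.5774)·(-1) + (-0.5774)·0 + 0.3849·(-2) + (-0.1925)·0 = -0.1925.
u_2 = a_2 + 0.1925·q_1 = (-0.0741, -1.1111, -0.1111, -1.9259, -0.0370).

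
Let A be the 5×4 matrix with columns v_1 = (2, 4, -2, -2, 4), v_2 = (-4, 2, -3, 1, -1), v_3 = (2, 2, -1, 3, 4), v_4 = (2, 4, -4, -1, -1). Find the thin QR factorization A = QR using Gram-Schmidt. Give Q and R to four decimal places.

Q = [[0.3015, -0.7184, 0.1428, 0.6065], [0.6030, 0.3592, -0.0116, 0.2061], [-0.3015, -0.5388, -0.0225, -0.4065], [-0.3015, 0.1796, 0.9116, 0.1637], [0.6030, -0.1796, 0.3847, -0.6307]], R = [[6.6332, 0.0000, 3.6181, 3.9196], [0.0000, 5.5678, -0.3592, 2.1553], [0.0000, 0.0000, 4.5585, -0.9669], [0.0000, 0.0000, 0.0000, 4.1299]]

v_1 = (2, 4, -2, -2, 4); ‖v_1‖ = 6.6332, so q_1 = (0.3015, 0.6030, -0.3015, -0.3015, 0.6030).
q_1·v_2 = 0.3015·(-4) + 0.6030·2 + (-0.3015)·(-3) + (-0.3015)·1 + 0.6030·(-1) = 0.0000.
u_2 = v_2 + 0.0000·q_1 = (-4.0000, 2.0000, -3.0000, 1.0000, -1.0000).
‖u_2‖ = 5.5678, so q_2 = (-0.7184, 0.3592, -0.5388, 0.1796, -0.1796).
q_1·v_3 = 0.3015·2 + 0.6030·2 + (-0.3015)·(-1) + (-0.3015)·3 + 0.6030·4 = 3.6181; q_2·v_3 = (-0.7184)·2 + 0.3592·2 + (-0.5388)·(-1) + 0.1796·3 + (-0.1796)·4 = -0.3592.
u_3 = v_3 − 3.6181·q_1 + 0.3592·q_2 = (0.6510, -0.0528, -0.1026, 4.1554, 1.7537).
‖u_3‖ = 4.5585, so q_3 = (0.1428, -0.0116, -0.0225, 0.9116, 0.3847).
q_1·v_4 = 0.3015·2 + 0.6030·4 + (-0.3015)·(-4) + (-0.3015)·(-1) + 0.6030·(-1) = 3.9196; q_2·v_4 = (-0.7184)·2 + 0.3592·4 + (-0.5388)·(-4) + 0.1796·(-1) + (-0.1796)·(-1) = 2.1553; q_3·v_4 = 0.1428·2 + (-0.0116)·4 + (-0.0225)·(-4) + 0.9116·(-1) + 0.3847·(-1) = -0.9669.
u_4 = v_4 − 3.9196·q_1 − 2.1553·q_2 + 0.9669·q_3 = (2.5047, 0.8510, -1.6787, 0.6761, -2.6046).
‖u_4‖ = 4.1299, so q_4 = (0.6065, 0.2061, -0.4065, 0.1637, -0.6307).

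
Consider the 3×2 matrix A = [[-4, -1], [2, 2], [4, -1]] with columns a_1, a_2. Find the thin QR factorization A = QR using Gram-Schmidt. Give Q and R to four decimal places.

a_1 = (-4, 2, 4); ‖a_1‖ = 6.0000, so q_1 = (-0.6667, 0.3333, 0.6667).
q_1·a_2 = (-0.6667)·(-1) + 0.3333·2 + 0.6667·(-1) = 0.6667.
u_2 = a_2 − 0.6667·q_1 = (-0.5556, 1.7778, -1.4444).
‖u_2‖ = 2.3570, so q_2 = (-0.2357, 0.7542, -0.6128).

Q = [[-0.6667, -0.2357], [0.3333, 0.7542], [0.6667, -0.6128]], R = [[6.0000, 0.6667], [0.0000, 2.3570]]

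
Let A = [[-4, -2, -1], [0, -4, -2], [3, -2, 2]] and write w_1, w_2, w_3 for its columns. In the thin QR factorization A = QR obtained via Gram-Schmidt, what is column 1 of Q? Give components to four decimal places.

w_1 = (-4, 0, 3); ‖w_1‖ = 5.0000, so q_1 = (-0.8000, 0.0000, 0.6000).

q_1 = (-0.8000, 0.0000, 0.6000)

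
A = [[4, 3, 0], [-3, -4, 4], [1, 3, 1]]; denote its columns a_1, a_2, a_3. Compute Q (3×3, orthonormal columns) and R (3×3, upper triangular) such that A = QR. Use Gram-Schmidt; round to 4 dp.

Q = [[0.7845, -0.4726, 0.4016], [-0.5883, -0.3623, 0.7229], [0.1961, 0.8034, 0.5623]], R = [[5.0990, 5.2951, -2.1573], [0.0000, 2.4416, -0.6458], [0.0000, 0.0000, 3.4538]]

q_1 = a_1/‖a_1‖ = (4, -3, 1)/5.0990 = (0.7845, -0.5883, 0.1961).
r_{12} = q_1·a_2 = 5.2951.
u_2 = a_2 − 5.2951·q_1 = (-1.1538, -0.8846, 1.9615).
‖u_2‖ = 2.4416, so q_2 = (-0.4726, -0.3623, 0.8034).
r_{13} = q_1·a_3 = -2.1573; r_{23} = q_2·a_3 = -0.6458.
u_3 = a_3 + 2.1573·q_1 + 0.6458·q_2 = (1.3871, 2.4968, 1.9419).
‖u_3‖ = 3.4538, so q_3 = (0.4016, 0.7229, 0.5623).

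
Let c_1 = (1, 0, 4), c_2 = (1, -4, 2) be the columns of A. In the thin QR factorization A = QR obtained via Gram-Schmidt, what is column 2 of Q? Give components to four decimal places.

e_2 = (0.1168, -0.9927, -0.0292)

c_1 = (1, 0, 4); ‖c_1‖ = 4.1231, so e_1 = (0.2425, 0.0000, 0.9701).
e_1·c_2 = 0.2425·1 + 0.0000·(-4) + 0.9701·2 = 2.1828.
u_2 = c_2 − 2.1828·e_1 = (0.4706, -4.0000, -0.1176).
‖u_2‖ = 4.0293, so e_2 = (0.1168, -0.9927, -0.0292).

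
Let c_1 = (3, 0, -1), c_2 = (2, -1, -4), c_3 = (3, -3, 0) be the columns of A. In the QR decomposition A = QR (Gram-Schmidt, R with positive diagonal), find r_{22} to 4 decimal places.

r_{22} = 3.3166

c_1 = (3, 0, -1); ‖c_1‖ = 3.1623, so e_1 = (0.9487, 0.0000, -0.3162).
e_1·c_2 = 0.9487·2 + 0.0000·(-1) + (-0.3162)·(-4) = 3.1623.
u_2 = c_2 − 3.1623·e_1 = (-1.0000, -1.0000, -3.0000).
r_{22} = ‖u_2‖ = 3.3166.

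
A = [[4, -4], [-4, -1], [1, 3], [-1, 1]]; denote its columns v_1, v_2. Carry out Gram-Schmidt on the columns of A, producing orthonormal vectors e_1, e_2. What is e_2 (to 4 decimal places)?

e_1 = v_1/‖v_1‖ = (4, -4, 1, -1)/5.8310 = (0.6860, -0.6860, 0.1715, -0.1715).
r_{12} = e_1·v_2 = -1.7150.
u_2 = v_2 + 1.7150·e_1 = (-2.8235, -2.1765, 3.2941, 0.7059).
‖u_2‖ = 4.9050, so e_2 = (-0.5756, -0.4437, 0.6716, 0.1439).

e_2 = (-0.5756, -0.4437, 0.6716, 0.1439)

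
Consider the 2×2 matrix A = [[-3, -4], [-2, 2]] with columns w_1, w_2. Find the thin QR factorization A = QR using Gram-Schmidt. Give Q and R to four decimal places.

Q = [[-0.8321, -0.5547], [-0.5547, 0.8321]], R = [[3.6056, 2.2188], [0.0000, 3.8829]]

w_1 = (-3, -2); ‖w_1‖ = 3.6056, so q_1 = (-0.8321, -0.5547).
q_1·w_2 = (-0.8321)·(-4) + (-0.5547)·2 = 2.2188.
u_2 = w_2 − 2.2188·q_1 = (-2.1538, 3.2308).
‖u_2‖ = 3.8829, so q_2 = (-0.5547, 0.8321).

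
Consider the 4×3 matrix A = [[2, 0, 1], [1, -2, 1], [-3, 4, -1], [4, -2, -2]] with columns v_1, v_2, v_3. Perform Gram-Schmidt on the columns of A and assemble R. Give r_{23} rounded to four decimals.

r_{23} = -1.2360

v_1 = (2, 1, -3, 4); ‖v_1‖ = 5.4772, so q_1 = (0.3651, 0.1826, -0.5477, 0.7303).
q_1·v_2 = 0.3651·0 + 0.1826·(-2) + (-0.5477)·4 + 0.7303·(-2) = -4.0166.
u_2 = v_2 + 4.0166·q_1 = (1.4667, -1.2667, 1.8000, 0.9333).
‖u_2‖ = 2.8048, so q_2 = (0.5229, -0.4516, 0.6418, 0.3328).
r_{23} = q_2·v_3 = -1.2360.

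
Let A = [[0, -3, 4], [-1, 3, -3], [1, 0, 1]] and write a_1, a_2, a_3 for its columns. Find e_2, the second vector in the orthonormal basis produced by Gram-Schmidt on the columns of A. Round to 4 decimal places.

e_1 = a_1/‖a_1‖ = (0, -1, 1)/1.4142 = (0.0000, -0.7071, 0.7071).
r_{12} = e_1·a_2 = -2.1213.
u_2 = a_2 + 2.1213·e_1 = (-3.0000, 1.5000, 1.5000).
‖u_2‖ = 3.6742, so e_2 = (-0.8165, 0.4082, 0.4082).

e_2 = (-0.8165, 0.4082, 0.4082)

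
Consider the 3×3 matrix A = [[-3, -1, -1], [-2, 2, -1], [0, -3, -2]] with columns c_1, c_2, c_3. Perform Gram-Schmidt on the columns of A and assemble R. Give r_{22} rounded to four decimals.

r_{22} = 3.7314

c_1 = (-3, -2, 0); ‖c_1‖ = 3.6056, so e_1 = (-0.8321, -0.5547, 0.0000).
e_1·c_2 = (-0.8321)·(-1) + (-0.5547)·2 + 0.0000·(-3) = -0.2774.
u_2 = c_2 + 0.2774·e_1 = (-1.2308, 1.8462, -3.0000).
r_{22} = ‖u_2‖ = 3.7314.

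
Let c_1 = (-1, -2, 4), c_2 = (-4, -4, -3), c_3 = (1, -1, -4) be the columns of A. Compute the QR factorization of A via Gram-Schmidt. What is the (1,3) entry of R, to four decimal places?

r_{13} = -3.2733

q_1 = c_1/‖c_1‖ = (-1, -2, 4)/4.5826 = (-0.2182, -0.4364, 0.8729).
r_{13} = q_1·c_3 = -3.2733.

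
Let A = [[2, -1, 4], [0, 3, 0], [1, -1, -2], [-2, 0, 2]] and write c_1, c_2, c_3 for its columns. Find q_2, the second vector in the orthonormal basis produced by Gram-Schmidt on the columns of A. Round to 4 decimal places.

c_1 = (2, 0, 1, -2); ‖c_1‖ = 3.0000, so q_1 = (0.6667, 0.0000, 0.3333, -0.6667).
q_1·c_2 = 0.6667·(-1) + 0.0000·3 + 0.3333·(-1) + (-0.6667)·0 = -1.0000.
u_2 = c_2 + 1.0000·q_1 = (-0.3333, 3.0000, -0.6667, -0.6667).
‖u_2‖ = 3.1623, so q_2 = (-0.1054, 0.9487, -0.2108, -0.2108).

q_2 = (-0.1054, 0.9487, -0.2108, -0.2108)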